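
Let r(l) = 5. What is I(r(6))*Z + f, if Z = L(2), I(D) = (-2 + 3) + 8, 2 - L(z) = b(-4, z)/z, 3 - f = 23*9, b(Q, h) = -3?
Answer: -345/2 ≈ -172.50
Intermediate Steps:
f = -204 (f = 3 - 23*9 = 3 - 1*207 = 3 - 207 = -204)
L(z) = 2 + 3/z (L(z) = 2 - (-3)/z = 2 + 3/z)
I(D) = 9 (I(D) = 1 + 8 = 9)
Z = 7/2 (Z = 2 + 3/2 = 7/2 ≈ 3.5000)
I(r(6))*Z + f = 9*(7/2) - 204 = 63/2 - 204 = -345/2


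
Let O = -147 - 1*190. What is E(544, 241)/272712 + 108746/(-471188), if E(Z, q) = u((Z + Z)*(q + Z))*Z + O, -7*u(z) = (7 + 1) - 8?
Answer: -7453782377/32124655464 ≈ -0.23203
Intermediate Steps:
O = -337 (O = -147 - 190 = -337)
u(z) = 0 (u(z) = -((7 + 1) - 8)/7 = -(8 - 8)/7 = -1/7*0 = 0)
E(Z, q) = -337 (E(Z, q) = 0*Z - 337 = 0 - 337 = -337)
E(544, 241)/272712 + 108746/(-471188) = -337/272712 + 108746/(-471188) = -337*1/272712 + 108746*(-1/471188) = -337/272712 - 54373/235594 = -7453782377/32124655464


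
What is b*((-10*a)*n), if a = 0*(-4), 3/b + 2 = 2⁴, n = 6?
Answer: 0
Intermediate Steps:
b = 3/14 (b = 3/(-2 + 2⁴) = 3/(-2 + 16) = 3/14 ≈ 0.21429)
a = 0
b*((-10*a)*n) = 3*(-10*0*6)/14 = 3*(0*6)/14 = (3/14)*0 = 0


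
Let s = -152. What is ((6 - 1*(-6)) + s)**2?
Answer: 19600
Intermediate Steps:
((6 - 1*(-6)) + s)**2 = ((6 - 1*(-6)) - 152)**2 = ((6 + 6) - 152)**2 = (12 - 152)**2 = (-140)**2 = 19600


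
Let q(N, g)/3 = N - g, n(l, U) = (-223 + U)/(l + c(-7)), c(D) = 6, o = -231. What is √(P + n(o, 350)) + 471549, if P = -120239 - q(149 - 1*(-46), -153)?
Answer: 471549 + I*√27288802/15 ≈ 4.7155e+5 + 348.26*I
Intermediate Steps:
n(l, U) = (-223 + U)/(6 + l) (n(l, U) = (-223 + U)/(l + 6) = (-223 + U)/(6 + l))
q(N, g) = -3*g + 3*N (q(N, g) = 3*(N - g) = -3*g + 3*N)
P = -121283 (P = -120239 - (-3*(-153) + 3*(149 - 1*(-46))) = -120239 - (459 + 3*(149 + 46)) = -120239 - (459 + 3*195) = -120239 - (459 + 585) = -120239 - 1*1044 = -120239 - 1044 = -121283)
√(P + n(o, 350)) + 471549 = √(-121283 + (-223 + 350)/(6 - 231)) + 471549 = √(-121283 + 127/(-225)) + 471549 = √(-121283 - 1/225*127) + 471549 = √(-121283 - 127/225) + 471549 = √(-27288802/225) + 471549 = I*√27288802/15 + 471549 = 471549 + I*√27288802/15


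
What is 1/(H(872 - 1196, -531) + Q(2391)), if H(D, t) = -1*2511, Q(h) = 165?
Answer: -1/2346 ≈ -0.00042626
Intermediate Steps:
H(D, t) = -2511
1/(H(872 - 1196, -531) + Q(2391)) = 1/(-2511 + 165) = 1/(-2346) = -1/2346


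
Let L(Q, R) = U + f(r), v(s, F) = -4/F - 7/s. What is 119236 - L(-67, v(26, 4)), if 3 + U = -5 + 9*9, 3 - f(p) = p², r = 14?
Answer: 119356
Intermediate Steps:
f(p) = 3 - p²
v(s, F) = -7/s - 4/F
U = 73 (U = -3 + (-5 + 9*9) = -3 + (-5 + 81) = -3 + 76 = 73)
L(Q, R) = -120 (L(Q, R) = 73 + (3 - 1*14²) = 73 + (3 - 1*196) = 73 + (3 - 196) = 73 - 193 = -120)
119236 - L(-67, v(26, 4)) = 119236 - 1*(-120) = 119236 + 120 = 119356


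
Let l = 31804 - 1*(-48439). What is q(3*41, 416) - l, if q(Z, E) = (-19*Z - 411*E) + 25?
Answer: -253531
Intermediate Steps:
q(Z, E) = 25 - 411*E - 19*Z (q(Z, E) = (-411*E - 19*Z) + 25 = 25 - 411*E - 19*Z)
l = 80243 (l = 31804 + 48439 = 80243)
q(3*41, 416) - l = (25 - 411*416 - 57*41) - 1*80243 = (25 - 170976 - 19*123) - 80243 = (25 - 170976 - 2337) - 80243 = -173288 - 80243 = -253531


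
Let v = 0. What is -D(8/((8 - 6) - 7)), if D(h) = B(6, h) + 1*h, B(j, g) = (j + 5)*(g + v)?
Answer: 96/5 ≈ 19.200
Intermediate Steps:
B(j, g) = g*(5 + j) (B(j, g) = (j + 5)*(g + 0) = (5 + j)*g = g*(5 + j))
D(h) = 12*h (D(h) = h*(5 + 6) + 1*h = h*11 + h = 11*h + h = 12*h)
-D(8/((8 - 6) - 7)) = -12*8/((8 - 6) - 7) = -12*8/(2 - 7) = -12*8/(-5) = -12*8*(-⅕) = -12*(-8)/5 = -1*(-96/5) = 96/5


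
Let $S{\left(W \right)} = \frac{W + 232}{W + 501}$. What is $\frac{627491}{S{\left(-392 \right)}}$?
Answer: $- \frac{68396519}{160} \approx -4.2748 \cdot 10^{5}$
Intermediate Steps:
$S{\left(W \right)} = \frac{232 + W}{501 + W}$
$\frac{627491}{S{\left(-392 \right)}} = \frac{627491}{\frac{1}{501 - 392} \left(232 - 392\right)} = \frac{627491}{\frac{1}{109} \left(-160\right)} = \frac{627491}{- \frac{160}{109}} = 627491 \left(- \frac{109}{160}\right) = - \frac{68396519}{160}$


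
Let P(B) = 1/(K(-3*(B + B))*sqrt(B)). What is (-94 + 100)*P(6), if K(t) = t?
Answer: -sqrt(6)/36 ≈ -0.068041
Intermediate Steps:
P(B) = -1/(6*B**(3/2)) (P(B) = 1/((-3*(B + B))*sqrt(B)) = 1/((-6*B)*sqrt(B)) = 1/(-6*B**(3/2)) = -1/(6*B**(3/2)))
(-94 + 100)*P(6) = (-94 + 100)*(-sqrt(6)/216) = 6*(-sqrt(6)/216) = -sqrt(6)/36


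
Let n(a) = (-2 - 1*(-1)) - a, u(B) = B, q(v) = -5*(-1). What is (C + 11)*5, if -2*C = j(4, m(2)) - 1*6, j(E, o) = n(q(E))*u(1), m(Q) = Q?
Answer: 85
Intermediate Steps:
q(v) = 5
n(a) = -1 - a (n(a) = (-2 + 1) - a = -1 - a)
j(E, o) = -6 (j(E, o) = (-1 - 1*5)*1 = (-1 - 5)*1 = -6*1 = -6)
C = 6 (C = -(-6 - 1*6)/2 = -(-6 - 6)/2 = -1/2*(-12) = 6)
(C + 11)*5 = (6 + 11)*5 = 17*5 = 85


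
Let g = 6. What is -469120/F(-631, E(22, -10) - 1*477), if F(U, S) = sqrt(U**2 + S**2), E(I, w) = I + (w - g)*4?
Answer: -234560*sqrt(667522)/333761 ≈ -574.18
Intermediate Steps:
E(I, w) = -24 + I + 4*w (E(I, w) = I + (w - 1*6)*4 = I + (w - 6)*4 = I + (-6 + w)*4 = I + (-24 + 4*w) = -24 + I + 4*w)
F(U, S) = sqrt(S**2 + U**2)
-469120/F(-631, E(22, -10) - 1*477) = -469120/sqrt(((-24 + 22 + 4*(-10)) - 1*477)**2 + (-631)**2) = -469120/sqrt(((-24 + 22 - 40) - 477)**2 + 398161) = -469120/sqrt((-42 - 477)**2 + 398161) = -469120/sqrt((-519)**2 + 398161) = -469120/sqrt(269361 + 398161) = -469120*sqrt(667522)/667522 = -234560*sqrt(667522)/333761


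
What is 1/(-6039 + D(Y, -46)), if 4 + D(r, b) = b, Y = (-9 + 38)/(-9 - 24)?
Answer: -1/6089 ≈ -0.00016423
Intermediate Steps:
Y = -29/33 (Y = 29/(-33) = 29*(-1/33) = -29/33 ≈ -0.87879)
D(r, b) = -4 + b
1/(-6039 + D(Y, -46)) = 1/(-6039 + (-4 - 46)) = 1/(-6039 - 50) = 1/(-6089) = -1/6089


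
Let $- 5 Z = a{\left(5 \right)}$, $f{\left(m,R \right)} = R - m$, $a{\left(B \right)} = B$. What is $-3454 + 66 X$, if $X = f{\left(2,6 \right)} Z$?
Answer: $-3718$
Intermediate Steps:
$Z = -1$ ($Z = \left(- \frac{1}{5}\right) 5 = -1$)
$X = -4$ ($X = \left(6 - 2\right) \left(-1\right) = 4 \left(-1\right) = -4$)
$-3454 + 66 X = -3454 + 66 \left(-4\right) = -3454 - 264 = -3718$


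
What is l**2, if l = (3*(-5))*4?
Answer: 3600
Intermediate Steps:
l = -60 (l = -15*4 = -60)
l**2 = (-60)**2 = 3600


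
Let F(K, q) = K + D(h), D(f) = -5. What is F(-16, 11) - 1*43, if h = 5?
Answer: -64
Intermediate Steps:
F(K, q) = -5 + K (F(K, q) = K - 5 = -5 + K)
F(-16, 11) - 1*43 = (-5 - 16) - 1*43 = -21 - 43 = -64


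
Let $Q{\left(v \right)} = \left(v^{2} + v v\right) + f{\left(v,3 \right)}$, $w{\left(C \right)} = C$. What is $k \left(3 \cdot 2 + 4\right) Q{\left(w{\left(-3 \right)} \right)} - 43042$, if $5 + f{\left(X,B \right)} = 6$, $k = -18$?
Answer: $-46462$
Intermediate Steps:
$f{\left(X,B \right)} = 1$ ($f{\left(X,B \right)} = -5 + 6 = 1$)
$Q{\left(v \right)} = 1 + 2 v^{2}$ ($Q{\left(v \right)} = \left(v^{2} + v v\right) + 1 = \left(v^{2} + v^{2}\right) + 1 = 2 v^{2} + 1 = 1 + 2 v^{2}$)
$k \left(3 \cdot 2 + 4\right) Q{\left(w{\left(-3 \right)} \right)} - 43042 = - 18 \left(3 \cdot 2 + 4\right) \left(1 + 2 \left(-3\right)^{2}\right) - 43042 = - 18 \left(6 + 4\right) \left(1 + 2 \cdot 9\right) - 43042 = \left(-18\right) 10 \left(1 + 18\right) - 43042 = \left(-180\right) 19 - 43042 = -3420 - 43042 = -46462$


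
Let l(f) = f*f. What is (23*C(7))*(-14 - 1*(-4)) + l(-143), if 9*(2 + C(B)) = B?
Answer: 186571/9 ≈ 20730.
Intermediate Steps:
C(B) = -2 + B/9
l(f) = f²
(23*C(7))*(-14 - 1*(-4)) + l(-143) = (23*(-2 + (⅑)*7))*(-14 - 1*(-4)) + (-143)² = (23*(-2 + 7/9))*(-14 + 4) + 20449 = (23*(-11/9))*(-10) + 20449 = -253/9*(-10) + 20449 = 2530/9 + 20449 = 186571/9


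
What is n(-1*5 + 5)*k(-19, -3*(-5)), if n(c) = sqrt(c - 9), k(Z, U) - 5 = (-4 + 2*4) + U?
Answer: 72*I ≈ 72.0*I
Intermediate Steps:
k(Z, U) = 9 + U (k(Z, U) = 5 + ((-4 + 2*4) + U) = 5 + ((-4 + 8) + U) = 5 + (4 + U) = 9 + U)
n(c) = sqrt(-9 + c)
n(-1*5 + 5)*k(-19, -3*(-5)) = sqrt(-9 + (-1*5 + 5))*(9 - 3*(-5)) = sqrt(-9 + (-5 + 5))*(9 + 15) = sqrt(-9 + 0)*24 = sqrt(-9)*24 = (3*I)*24 = 72*I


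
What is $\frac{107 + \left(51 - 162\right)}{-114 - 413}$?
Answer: $\frac{4}{527} \approx 0.0075901$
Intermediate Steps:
$\frac{107 + \left(51 - 162\right)}{-114 - 413} = \frac{107 - 111}{-527} = \left(-4\right) \left(- \frac{1}{527}\right) = \frac{4}{527}$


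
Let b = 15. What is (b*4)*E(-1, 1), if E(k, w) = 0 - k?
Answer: 60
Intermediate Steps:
E(k, w) = -k
(b*4)*E(-1, 1) = (15*4)*(-1*(-1)) = 60*1 = 60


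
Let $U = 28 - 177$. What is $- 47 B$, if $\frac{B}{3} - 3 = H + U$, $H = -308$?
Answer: $64014$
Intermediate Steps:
$U = -149$ ($U = 28 - 177 = -149$)
$B = -1362$ ($B = 9 + 3 \left(-308 - 149\right) = 9 + 3 \left(-457\right) = 9 - 1371 = -1362$)
$- 47 B = \left(-47\right) \left(-1362\right) = 64014$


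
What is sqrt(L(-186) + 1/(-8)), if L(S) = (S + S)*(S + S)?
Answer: sqrt(2214142)/4 ≈ 372.00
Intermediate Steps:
L(S) = 4*S**2 (L(S) = (2*S)*(2*S) = 4*S**2)
sqrt(L(-186) + 1/(-8)) = sqrt(4*(-186)**2 + 1/(-8)) = sqrt(4*34596 - 1/8) = sqrt(138384 - 1/8) = sqrt(1107071/8) = sqrt(2214142)/4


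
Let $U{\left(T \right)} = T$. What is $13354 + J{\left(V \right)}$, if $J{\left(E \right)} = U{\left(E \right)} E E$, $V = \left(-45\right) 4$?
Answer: $-5818646$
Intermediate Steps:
$V = -180$
$J{\left(E \right)} = E^{3}$ ($J{\left(E \right)} = E E E = E^{2} E = E^{3}$)
$13354 + J{\left(V \right)} = 13354 + \left(-180\right)^{3} = 13354 - 5832000 = -5818646$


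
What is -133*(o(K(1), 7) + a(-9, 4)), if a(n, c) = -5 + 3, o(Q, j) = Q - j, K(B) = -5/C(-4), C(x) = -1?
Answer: 532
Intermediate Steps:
K(B) = 5 (K(B) = -5/(-1) = -5*(-1) = 5)
a(n, c) = -2
-133*(o(K(1), 7) + a(-9, 4)) = -133*((5 - 1*7) - 2) = -133*((5 - 7) - 2) = -133*(-2 - 2) = -133*(-4) = 532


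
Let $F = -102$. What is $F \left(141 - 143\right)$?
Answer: $204$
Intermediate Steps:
$F \left(141 - 143\right) = - 102 \left(141 - 143\right) = \left(-102\right) \left(-2\right) = 204$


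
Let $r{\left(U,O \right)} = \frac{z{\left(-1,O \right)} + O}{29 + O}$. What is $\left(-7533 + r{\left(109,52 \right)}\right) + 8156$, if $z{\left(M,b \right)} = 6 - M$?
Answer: $\frac{50522}{81} \approx 623.73$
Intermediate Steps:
$r{\left(U,O \right)} = \frac{7 + O}{29 + O}$ ($r{\left(U,O \right)} = \frac{\left(6 - -1\right) + O}{29 + O} = \frac{\left(6 + 1\right) + O}{29 + O} = \frac{7 + O}{29 + O}$)
$\left(-7533 + r{\left(109,52 \right)}\right) + 8156 = \left(-7533 + \frac{7 + 52}{29 + 52}\right) + 8156 = \left(-7533 + \frac{1}{81} \cdot 59\right) + 8156 = \left(-7533 + \frac{59}{81}\right) + 8156 = - \frac{610114}{81} + 8156 = \frac{50522}{81}$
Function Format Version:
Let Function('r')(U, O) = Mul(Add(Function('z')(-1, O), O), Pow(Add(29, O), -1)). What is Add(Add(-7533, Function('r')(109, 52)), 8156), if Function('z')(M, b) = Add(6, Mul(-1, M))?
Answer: Rational(50522, 81) ≈ 623.73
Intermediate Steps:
Function('r')(U, O) = Mul(Pow(Add(29, O), -1), Add(7, O)) (Function('r')(U, O) = Mul(Add(Add(6, Mul(-1, -1)), O), Pow(Add(29, O), -1)) = Mul(Add(Add(6, 1), O), Pow(Add(29, O), -1)) = Mul(Add(7, O), Pow(Add(29, O), -1)) = Mul(Pow(Add(29, O), -1), Add(7, O)))
Add(Add(-7533, Function('r')(109, 52)), 8156) = Add(Add(-7533, Mul(Pow(Add(29, 52), -1), Add(7, 52))), 8156) = Add(Add(-7533, Mul(Pow(81, -1), 59)), 8156) = Add(Add(-7533, Mul(Rational(1, 81), 59)), 8156) = Add(Add(-7533, Rational(59, 81)), 8156) = Add(Rational(-610114, 81), 8156) = Rational(50522, 81)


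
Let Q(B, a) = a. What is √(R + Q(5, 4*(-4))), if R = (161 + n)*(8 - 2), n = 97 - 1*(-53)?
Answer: 5*√74 ≈ 43.012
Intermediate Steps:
n = 150 (n = 97 + 53 = 150)
R = 1866 (R = (161 + 150)*(8 - 2) = 311*6 = 1866)
√(R + Q(5, 4*(-4))) = √(1866 + 4*(-4)) = √(1866 - 16) = √1850 = 5*√74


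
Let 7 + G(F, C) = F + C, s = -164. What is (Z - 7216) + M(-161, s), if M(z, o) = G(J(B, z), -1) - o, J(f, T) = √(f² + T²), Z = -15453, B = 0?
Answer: -22352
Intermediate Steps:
J(f, T) = √(T² + f²)
G(F, C) = -7 + C + F (G(F, C) = -7 + (F + C) = -7 + (C + F) = -7 + C + F)
M(z, o) = -8 + √(z²) - o (M(z, o) = (-7 - 1 + √(z² + 0²)) - o = (-7 - 1 + √(z² + 0)) - o = (-7 - 1 + √(z²)) - o = (-8 + √(z²)) - o = -8 + √(z²) - o)
(Z - 7216) + M(-161, s) = (-15453 - 7216) + (-8 + √((-161)²) - 1*(-164)) = -22669 + (-8 + √25921 + 164) = -22669 + (-8 + 161 + 164) = -22669 + 317 = -22352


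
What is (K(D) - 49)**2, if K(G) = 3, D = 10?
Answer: 2116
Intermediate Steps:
(K(D) - 49)**2 = (3 - 49)**2 = (-46)**2 = 2116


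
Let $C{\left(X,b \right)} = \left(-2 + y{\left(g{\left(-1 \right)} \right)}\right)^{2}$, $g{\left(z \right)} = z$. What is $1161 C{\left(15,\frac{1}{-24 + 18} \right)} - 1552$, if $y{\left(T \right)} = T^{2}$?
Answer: $-391$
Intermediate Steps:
$C{\left(X,b \right)} = 1$ ($C{\left(X,b \right)} = \left(-2 + \left(-1\right)^{2}\right)^{2} = \left(-2 + 1\right)^{2} = \left(-1\right)^{2} = 1$)
$1161 C{\left(15,\frac{1}{-24 + 18} \right)} - 1552 = 1161 \cdot 1 - 1552 = 1161 - 1552 = -391$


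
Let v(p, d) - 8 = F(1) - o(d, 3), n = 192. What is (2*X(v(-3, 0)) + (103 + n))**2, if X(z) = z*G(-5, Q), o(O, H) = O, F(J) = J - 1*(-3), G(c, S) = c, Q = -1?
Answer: 30625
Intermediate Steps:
F(J) = 3 + J (F(J) = J + 3 = 3 + J)
v(p, d) = 12 - d (v(p, d) = 8 + ((3 + 1) - d) = 8 + (4 - d) = 12 - d)
X(z) = -5*z (X(z) = z*(-5) = -5*z)
(2*X(v(-3, 0)) + (103 + n))**2 = (2*(-5*(12 - 1*0)) + (103 + 192))**2 = (2*(-5*(12 + 0)) + 295)**2 = (2*(-5*12) + 295)**2 = (2*(-60) + 295)**2 = (-120 + 295)**2 = 175**2 = 30625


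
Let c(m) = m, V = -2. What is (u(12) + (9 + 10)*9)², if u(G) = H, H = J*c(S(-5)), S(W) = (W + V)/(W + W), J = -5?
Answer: 112225/4 ≈ 28056.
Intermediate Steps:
S(W) = (-2 + W)/(2*W) (S(W) = (W - 2)/(W + W) = (-2 + W)/((2*W)) = (-2 + W)*(1/(2*W)) = (-2 + W)/(2*W))
H = -7/2 (H = -5*(-2 - 5)/(2*(-5)) = -5*(-1)*(-7)/(2*5) = -5*7/10 = -7/2 ≈ -3.5000)
u(G) = -7/2
(u(12) + (9 + 10)*9)² = (-7/2 + (9 + 10)*9)² = (-7/2 + 19*9)² = (-7/2 + 171)² = (335/2)² = 112225/4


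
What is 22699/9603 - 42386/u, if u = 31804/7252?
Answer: -737769910505/76353453 ≈ -9662.6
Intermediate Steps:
u = 7951/1813 (u = 31804*(1/7252) = 7951/1813 ≈ 4.3856)
22699/9603 - 42386/u = 22699/9603 - 42386/7951/1813 = 22699*(1/9603) - 42386*1813/7951 = 22699/9603 - 76845818/7951 = -737769910505/76353453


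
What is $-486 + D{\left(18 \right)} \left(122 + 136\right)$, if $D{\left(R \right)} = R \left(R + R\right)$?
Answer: $166698$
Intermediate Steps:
$D{\left(R \right)} = 2 R^{2}$ ($D{\left(R \right)} = R 2 R = 2 R^{2}$)
$-486 + D{\left(18 \right)} \left(122 + 136\right) = -486 + 2 \cdot 18^{2} \left(122 + 136\right) = -486 + 2 \cdot 324 \cdot 258 = -486 + 648 \cdot 258 = -486 + 167184 = 166698$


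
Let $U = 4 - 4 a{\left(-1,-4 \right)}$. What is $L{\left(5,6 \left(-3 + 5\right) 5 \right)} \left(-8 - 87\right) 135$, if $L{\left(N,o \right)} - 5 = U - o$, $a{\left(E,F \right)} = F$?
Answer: $448875$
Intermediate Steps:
$U = 20$ ($U = 4 - -16 = 4 + 16 = 20$)
$L{\left(N,o \right)} = 25 - o$ ($L{\left(N,o \right)} = 5 - \left(-20 + o\right) = 25 - o$)
$L{\left(5,6 \left(-3 + 5\right) 5 \right)} \left(-8 - 87\right) 135 = \left(25 - 6 \left(-3 + 5\right) 5\right) \left(-8 - 87\right) 135 = \left(25 - 6 \cdot 2 \cdot 5\right) \left(-95\right) 135 = \left(25 - 12 \cdot 5\right) \left(-95\right) 135 = \left(25 - 60\right) \left(-95\right) 135 = \left(-35\right) \left(-95\right) 135 = 3325 \cdot 135 = 448875$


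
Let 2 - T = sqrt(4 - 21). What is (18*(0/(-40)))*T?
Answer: 0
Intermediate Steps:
T = 2 - I*sqrt(17) (T = 2 - sqrt(4 - 21) = 2 - sqrt(-17) = 2 - I*sqrt(17) ≈ 2.0 - 4.1231*I)
(18*(0/(-40)))*T = (18*(0/(-40)))*(2 - I*sqrt(17)) = (18*(0*(-1/40)))*(2 - I*sqrt(17)) = (18*0)*(2 - I*sqrt(17)) = 0*(2 - I*sqrt(17)) = 0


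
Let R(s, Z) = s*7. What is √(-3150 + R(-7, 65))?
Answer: I*√3199 ≈ 56.56*I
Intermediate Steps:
R(s, Z) = 7*s
√(-3150 + R(-7, 65)) = √(-3150 + 7*(-7)) = √(-3150 - 49) = √(-3199) = I*√3199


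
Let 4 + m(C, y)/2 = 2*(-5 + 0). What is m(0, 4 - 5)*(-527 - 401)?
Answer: 25984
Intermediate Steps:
m(C, y) = -28 (m(C, y) = -8 + 2*(2*(-5 + 0)) = -8 + 2*(2*(-5)) = -8 + 2*(-10) = -8 - 20 = -28)
m(0, 4 - 5)*(-527 - 401) = -28*(-527 - 401) = -28*(-928) = 25984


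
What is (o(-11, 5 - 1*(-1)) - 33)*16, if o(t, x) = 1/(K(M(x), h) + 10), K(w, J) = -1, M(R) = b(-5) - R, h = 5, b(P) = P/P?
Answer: -4736/9 ≈ -526.22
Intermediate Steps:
b(P) = 1
M(R) = 1 - R
o(t, x) = ⅑ (o(t, x) = 1/(-1 + 10) = 1/9 = ⅑)
(o(-11, 5 - 1*(-1)) - 33)*16 = (⅑ - 33)*16 = -296/9*16 = -4736/9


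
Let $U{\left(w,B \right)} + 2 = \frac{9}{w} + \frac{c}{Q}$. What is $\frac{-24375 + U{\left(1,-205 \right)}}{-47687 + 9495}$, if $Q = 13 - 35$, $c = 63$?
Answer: $\frac{536159}{840224} \approx 0.63811$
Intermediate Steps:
$Q = -22$ ($Q = 13 - 35 = -22$)
$U{\left(w,B \right)} = - \frac{107}{22} + \frac{9}{w}$ ($U{\left(w,B \right)} = -2 + \left(\frac{9}{w} + \frac{63}{-22}\right) = -2 + \left(\frac{9}{w} + 63 \left(- \frac{1}{22}\right)\right) = -2 - \left(\frac{63}{22} - \frac{9}{w}\right) = - \frac{107}{22} + \frac{9}{w}$)
$\frac{-24375 + U{\left(1,-205 \right)}}{-47687 + 9495} = \frac{-24375 - \left(\frac{107}{22} - \frac{9}{1}\right)}{-47687 + 9495} = \frac{-24375 + \left(- \frac{107}{22} + 9 \cdot 1\right)}{-38192} = \left(-24375 + \left(- \frac{107}{22} + 9\right)\right) \left(- \frac{1}{38192}\right) = \left(-24375 + \frac{91}{22}\right) \left(- \frac{1}{38192}\right) = \left(- \frac{536159}{22}\right) \left(- \frac{1}{38192}\right) = \frac{536159}{840224}$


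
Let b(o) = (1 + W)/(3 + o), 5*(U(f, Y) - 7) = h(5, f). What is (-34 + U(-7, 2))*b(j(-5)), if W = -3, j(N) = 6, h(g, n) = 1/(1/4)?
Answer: 262/45 ≈ 5.8222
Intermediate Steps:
h(g, n) = 4 (h(g, n) = 1/(1/4) = 4)
U(f, Y) = 39/5 (U(f, Y) = 7 + (1/5)*4 = 7 + 4/5 = 39/5)
b(o) = -2/(3 + o) (b(o) = (1 - 3)/(3 + o) = -2/(3 + o))
(-34 + U(-7, 2))*b(j(-5)) = (-34 + 39/5)*(-2/(3 + 6)) = -(-262)/(5*9) = -131/5*(-2/9) = 262/45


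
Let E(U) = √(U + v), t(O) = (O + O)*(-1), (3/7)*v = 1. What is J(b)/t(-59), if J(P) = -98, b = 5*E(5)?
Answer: -49/59 ≈ -0.83051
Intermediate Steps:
v = 7/3 (v = (7/3)*1 = 7/3 ≈ 2.3333)
t(O) = -2*O (t(O) = (2*O)*(-1) = -2*O)
E(U) = √(7/3 + U) (E(U) = √(U + 7/3) = √(7/3 + U))
b = 5*√66/3 (b = 5*(√(21 + 9*5)/3) = 5*(√(21 + 45)/3) = 5*(√66/3) = 5*√66/3 ≈ 13.540)
J(b)/t(-59) = -98/((-2*(-59))) = -98/118 = -98*1/118 = -49/59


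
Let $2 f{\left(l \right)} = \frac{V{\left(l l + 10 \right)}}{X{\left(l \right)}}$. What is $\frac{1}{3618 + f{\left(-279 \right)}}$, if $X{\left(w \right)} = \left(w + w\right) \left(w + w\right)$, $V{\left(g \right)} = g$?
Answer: $\frac{622728}{2253107755} \approx 0.00027639$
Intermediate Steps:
$X{\left(w \right)} = 4 w^{2}$ ($X{\left(w \right)} = 2 w 2 w = 4 w^{2}$)
$f{\left(l \right)} = \frac{10 + l^{2}}{8 l^{2}}$ ($f{\left(l \right)} = \frac{\left(l l + 10\right) \frac{1}{4 l^{2}}}{2} = \frac{\left(l^{2} + 10\right) \frac{1}{4 l^{2}}}{2} = \frac{\left(10 + l^{2}\right) \frac{1}{4 l^{2}}}{2} = \frac{\frac{1}{4} \frac{1}{l^{2}} \left(10 + l^{2}\right)}{2} = \frac{10 + l^{2}}{8 l^{2}}$)
$\frac{1}{3618 + f{\left(-279 \right)}} = \frac{1}{3618 + \frac{10 + \left(-279\right)^{2}}{8 \cdot 77841}} = \frac{1}{3618 + \frac{1}{8} \cdot \frac{1}{77841} \left(10 + 77841\right)} = \frac{1}{3618 + \frac{1}{8} \cdot \frac{1}{77841} \cdot 77851} = \frac{1}{3618 + \frac{77851}{622728}} = \frac{1}{\frac{2253107755}{622728}} = \frac{622728}{2253107755}$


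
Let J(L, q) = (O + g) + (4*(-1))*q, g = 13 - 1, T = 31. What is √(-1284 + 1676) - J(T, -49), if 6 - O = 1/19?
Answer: -4065/19 + 14*√2 ≈ -194.15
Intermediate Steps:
O = 113/19 (O = 6 - 1/19 = 113/19 ≈ 5.9474)
g = 12
J(L, q) = 341/19 - 4*q (J(L, q) = (113/19 + 12) + (4*(-1))*q = 341/19 - 4*q)
√(-1284 + 1676) - J(T, -49) = √(-1284 + 1676) - (341/19 - 4*(-49)) = √392 - (341/19 + 196) = 14*√2 - 1*4065/19 = 14*√2 - 4065/19 = -4065/19 + 14*√2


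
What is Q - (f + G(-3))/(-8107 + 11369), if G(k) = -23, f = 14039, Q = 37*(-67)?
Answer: -4050257/1631 ≈ -2483.3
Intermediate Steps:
Q = -2479
Q - (f + G(-3))/(-8107 + 11369) = -2479 - (14039 - 23)/(-8107 + 11369) = -2479 - 14016/3262 = -2479 - 1*7008/1631 = -2479 - 7008/1631 = -4050257/1631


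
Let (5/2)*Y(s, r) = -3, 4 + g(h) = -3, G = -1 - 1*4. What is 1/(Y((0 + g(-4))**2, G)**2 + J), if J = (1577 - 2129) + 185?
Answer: -25/9139 ≈ -0.0027355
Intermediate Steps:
G = -5 (G = -1 - 4 = -5)
g(h) = -7 (g(h) = -4 - 3 = -7)
J = -367 (J = -552 + 185 = -367)
Y(s, r) = -6/5 (Y(s, r) = (2/5)*(-3) = -6/5)
1/(Y((0 + g(-4))**2, G)**2 + J) = 1/((-6/5)**2 - 367) = 1/(36/25 - 367) = 1/(-9139/25) = -25/9139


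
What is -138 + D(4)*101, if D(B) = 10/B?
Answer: 229/2 ≈ 114.50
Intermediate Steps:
-138 + D(4)*101 = -138 + (10/4)*101 = -138 + (10*(¼))*101 = -138 + (5/2)*101 = -138 + 505/2 = 229/2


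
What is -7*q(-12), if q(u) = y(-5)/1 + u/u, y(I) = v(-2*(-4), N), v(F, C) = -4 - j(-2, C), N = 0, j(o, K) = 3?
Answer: 42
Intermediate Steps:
v(F, C) = -7 (v(F, C) = -4 - 1*3 = -4 - 3 = -7)
y(I) = -7
q(u) = -6 (q(u) = -7/1 + u/u = -7*1 + 1 = -7 + 1 = -6)
-7*q(-12) = -7*(-6) = 42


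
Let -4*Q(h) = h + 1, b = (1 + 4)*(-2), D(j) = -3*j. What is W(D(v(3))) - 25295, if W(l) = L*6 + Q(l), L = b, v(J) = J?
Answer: -25353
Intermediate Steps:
b = -10 (b = 5*(-2) = -10)
Q(h) = -¼ - h/4 (Q(h) = -(h + 1)/4 = -(1 + h)/4 = -¼ - h/4)
L = -10
W(l) = -241/4 - l/4 (W(l) = -10*6 + (-¼ - l/4) = -60 + (-¼ - l/4) = -241/4 - l/4)
W(D(v(3))) - 25295 = (-241/4 - (-3)*3/4) - 25295 = (-241/4 - ¼*(-9)) - 25295 = (-241/4 + 9/4) - 25295 = -58 - 25295 = -25353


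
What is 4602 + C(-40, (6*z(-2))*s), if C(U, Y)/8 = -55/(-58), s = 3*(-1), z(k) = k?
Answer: 133678/29 ≈ 4609.6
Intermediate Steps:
s = -3
C(U, Y) = 220/29 (C(U, Y) = 8*(-55/(-58)) = 8*(-55*(-1/58)) = 8*(55/58) = 220/29)
4602 + C(-40, (6*z(-2))*s) = 4602 + 220/29 = 133678/29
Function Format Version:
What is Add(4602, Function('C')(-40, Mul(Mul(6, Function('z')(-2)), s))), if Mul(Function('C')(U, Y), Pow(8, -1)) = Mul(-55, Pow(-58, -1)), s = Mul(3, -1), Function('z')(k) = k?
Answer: Rational(133678, 29) ≈ 4609.6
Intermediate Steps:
s = -3
Function('C')(U, Y) = Rational(220, 29) (Function('C')(U, Y) = Mul(8, Mul(-55, Pow(-58, -1))) = Mul(8, Mul(-55, Rational(-1, 58))) = Mul(8, Rational(55, 58)) = Rational(220, 29))
Add(4602, Function('C')(-40, Mul(Mul(6, Function('z')(-2)), s))) = Add(4602, Rational(220, 29)) = Rational(133678, 29)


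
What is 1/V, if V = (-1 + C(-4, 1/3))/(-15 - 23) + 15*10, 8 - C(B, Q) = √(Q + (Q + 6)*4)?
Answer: 324501/48615335 - 19*√231/48615335 ≈ 0.0066689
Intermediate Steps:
C(B, Q) = 8 - √(24 + 5*Q) (C(B, Q) = 8 - √(Q + (Q + 6)*4) = 8 - √(Q + (6 + Q)*4) = 8 - √(Q + (24 + 4*Q)) = 8 - √(24 + 5*Q))
V = 5693/38 + √231/114 (V = (-1 + (8 - √(24 + 5/3)))/(-15 - 23) + 15*10 = (-1 + (8 - √(24 + 5*(⅓))))/(-38) + 150 = (-1 + (8 - √(24 + 5/3)))*(-1/38) + 150 = (-1 + (8 - √(77/3)))*(-1/38) + 150 = (-1 + (8 - √231/3))*(-1/38) + 150 = (7 - √231/3)*(-1/38) + 150 = (-7/38 + √231/114) + 150 = 5693/38 + √231/114 ≈ 149.95)
1/V = 1/(5693/38 + √231/114)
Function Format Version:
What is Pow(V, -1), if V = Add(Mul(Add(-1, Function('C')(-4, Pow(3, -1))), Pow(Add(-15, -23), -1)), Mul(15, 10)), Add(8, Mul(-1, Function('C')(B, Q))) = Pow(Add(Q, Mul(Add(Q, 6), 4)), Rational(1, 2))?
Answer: Add(Rational(324501, 48615335), Mul(Rational(-19, 48615335), Pow(231, Rational(1, 2)))) ≈ 0.0066689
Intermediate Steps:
Function('C')(B, Q) = Add(8, Mul(-1, Pow(Add(24, Mul(5, Q)), Rational(1, 2)))) (Function('C')(B, Q) = Add(8, Mul(-1, Pow(Add(Q, Mul(Add(Q, 6), 4)), Rational(1, 2)))) = Add(8, Mul(-1, Pow(Add(Q, Mul(Add(6, Q), 4)), Rational(1, 2)))) = Add(8, Mul(-1, Pow(Add(Q, Add(24, Mul(4, Q))), Rational(1, 2)))) = Add(8, Mul(-1, Pow(Add(24, Mul(5, Q)), Rational(1, 2)))))
V = Add(Rational(5693, 38), Mul(Rational(1, 114), Pow(231, Rational(1, 2)))) (V = Add(Mul(Add(-1, Add(8, Mul(-1, Pow(Add(24, Mul(5, Pow(3, -1))), Rational(1, 2))))), Pow(Add(-15, -23), -1)), Mul(15, 10)) = Add(Mul(Add(-1, Add(8, Mul(-1, Pow(Add(24, Mul(5, Rational(1, 3))), Rational(1, 2))))), Pow(-38, -1)), 150) = Add(Mul(Add(-1, Add(8, Mul(-1, Pow(Add(24, Rational(5, 3)), Rational(1, 2))))), Rational(-1, 38)), 150) = Add(Mul(Add(-1, Add(8, Mul(-1, Pow(Rational(77, 3), Rational(1, 2))))), Rational(-1, 38)), 150) = Add(Mul(Add(-1, Add(8, Mul(-1, Mul(Rational(1, 3), Pow(231, Rational(1, 2)))))), Rational(-1, 38)), 150) = Add(Mul(Add(-1, Add(8, Mul(Rational(-1, 3), Pow(231, Rational(1, 2))))), Rational(-1, 38)), 150) = Add(Mul(Add(7, Mul(Rational(-1, 3), Pow(231, Rational(1, 2)))), Rational(-1, 38)), 150) = Add(Add(Rational(-7, 38), Mul(Rational(1, 114), Pow(231, Rational(1, 2)))), 150) = Add(Rational(5693, 38), Mul(Rational(1, 114), Pow(231, Rational(1, 2)))) ≈ 149.95)
Pow(V, -1) = Pow(Add(Rational(5693, 38), Mul(Rational(1, 114), Pow(231, Rational(1, 2)))), -1)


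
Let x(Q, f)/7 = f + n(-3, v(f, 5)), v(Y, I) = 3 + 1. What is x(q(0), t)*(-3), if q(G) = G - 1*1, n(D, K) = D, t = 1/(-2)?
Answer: 147/2 ≈ 73.500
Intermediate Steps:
v(Y, I) = 4
t = -½ ≈ -0.50000
q(G) = -1 + G (q(G) = G - 1 = -1 + G)
x(Q, f) = -21 + 7*f (x(Q, f) = 7*(f - 3) = 7*(-3 + f) = -21 + 7*f)
x(q(0), t)*(-3) = (-21 + 7*(-½))*(-3) = (-21 - 7/2)*(-3) = -49/2*(-3) = 147/2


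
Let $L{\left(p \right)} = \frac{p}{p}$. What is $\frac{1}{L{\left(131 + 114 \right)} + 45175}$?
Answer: $\frac{1}{45176} \approx 2.2136 \cdot 10^{-5}$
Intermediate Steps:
$L{\left(p \right)} = 1$
$\frac{1}{L{\left(131 + 114 \right)} + 45175} = \frac{1}{1 + 45175} = \frac{1}{45176}$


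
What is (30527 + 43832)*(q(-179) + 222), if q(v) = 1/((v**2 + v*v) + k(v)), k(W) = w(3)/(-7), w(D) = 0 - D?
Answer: 7404974166259/448577 ≈ 1.6508e+7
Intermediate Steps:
w(D) = -D
k(W) = 3/7 (k(W) = -1*3/(-7) = -3*(-1/7) = 3/7)
q(v) = 1/(3/7 + 2*v**2) (q(v) = 1/((v**2 + v*v) + 3/7) = 1/((v**2 + v**2) + 3/7) = 1/(2*v**2 + 3/7) = 1/(3/7 + 2*v**2))
(30527 + 43832)*(q(-179) + 222) = (30527 + 43832)*(7/(3 + 14*(-179)**2) + 222) = 74359*(7/(3 + 14*32041) + 222) = 74359*(7/(3 + 448574) + 222) = 74359*(7/448577 + 222) = 74359*(99584101/448577) = 7404974166259/448577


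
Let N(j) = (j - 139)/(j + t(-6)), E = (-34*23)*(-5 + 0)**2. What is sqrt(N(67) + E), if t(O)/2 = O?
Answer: I*sqrt(59142710)/55 ≈ 139.83*I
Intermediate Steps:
t(O) = 2*O
E = -19550 (E = -782*(-5)**2 = -782*25 = -19550)
N(j) = (-139 + j)/(-12 + j) (N(j) = (j - 139)/(j + 2*(-6)) = (-139 + j)/(j - 12) = (-139 + j)/(-12 + j))
sqrt(N(67) + E) = sqrt((-139 + 67)/(-12 + 67) - 19550) = sqrt(-72/55 - 19550) = sqrt(-1075322/55) = I*sqrt(59142710)/55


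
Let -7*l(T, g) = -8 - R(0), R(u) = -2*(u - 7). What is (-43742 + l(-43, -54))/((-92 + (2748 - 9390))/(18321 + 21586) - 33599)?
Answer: 1745486572/1340842027 ≈ 1.3018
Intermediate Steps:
R(u) = 14 - 2*u (R(u) = -2*(-7 + u) = 14 - 2*u)
l(T, g) = 22/7 (l(T, g) = -(-8 - (14 - 2*0))/7 = -(-8 - (14 + 0))/7 = -(-8 - 1*14)/7 = -(-8 - 14)/7 = -1/7*(-22) = 22/7)
(-43742 + l(-43, -54))/((-92 + (2748 - 9390))/(18321 + 21586) - 33599) = (-43742 + 22/7)/((-92 + (2748 - 9390))/(18321 + 21586) - 33599) = -306172/(7*((-92 - 6642)/39907 - 33599)) = -306172/(7*(-6734*1/39907 - 33599)) = -306172/(7*(-962/5701 - 33599)) = -306172/(7*(-191548861/5701)) = -306172/7*(-5701/191548861) = 1745486572/1340842027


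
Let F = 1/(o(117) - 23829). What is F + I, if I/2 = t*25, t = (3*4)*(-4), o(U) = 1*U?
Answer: -56908801/23712 ≈ -2400.0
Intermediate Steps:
o(U) = U
t = -48 (t = 12*(-4) = -48)
I = -2400 (I = 2*(-48*25) = 2*(-1200) = -2400)
F = -1/23712 (F = 1/(117 - 23829) = 1/(-23712) = -1/23712 ≈ -4.2173e-5)
F + I = -1/23712 - 2400 = -56908801/23712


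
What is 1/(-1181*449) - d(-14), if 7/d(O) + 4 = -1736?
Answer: 3710143/922668060 ≈ 0.0040211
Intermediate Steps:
d(O) = -7/1740 (d(O) = 7/(-4 - 1736) = 7/(-1740) = 7*(-1/1740) = -7/1740)
1/(-1181*449) - d(-14) = 1/(-1181*449) - 1*(-7/1740) = 1/(-530269) + 7/1740 = -1/530269 + 7/1740 = 3710143/922668060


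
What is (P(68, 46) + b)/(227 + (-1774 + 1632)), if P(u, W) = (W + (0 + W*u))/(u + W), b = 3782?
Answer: 72387/1615 ≈ 44.822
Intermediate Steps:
P(u, W) = (W + W*u)/(W + u)
(P(68, 46) + b)/(227 + (-1774 + 1632)) = (46*(1 + 68)/(46 + 68) + 3782)/(227 + (-1774 + 1632)) = (46*69/114 + 3782)/(227 - 142) = (46*(1/114)*69 + 3782)/85 = (529/19 + 3782)*(1/85) = (72387/19)*(1/85) = 72387/1615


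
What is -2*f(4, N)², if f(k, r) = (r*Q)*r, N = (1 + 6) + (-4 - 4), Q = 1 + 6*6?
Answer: -2738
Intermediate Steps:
Q = 37 (Q = 1 + 36 = 37)
N = -1 (N = 7 - 8 = -1)
f(k, r) = 37*r² (f(k, r) = (r*37)*r = (37*r)*r = 37*r²)
-2*f(4, N)² = -2*(37*(-1)²)² = -2*(37*1)² = -2*37² = -2*1369 = -2738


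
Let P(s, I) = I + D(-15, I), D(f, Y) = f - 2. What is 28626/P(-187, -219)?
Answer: -14313/118 ≈ -121.30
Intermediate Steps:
D(f, Y) = -2 + f
P(s, I) = -17 + I (P(s, I) = I + (-2 - 15) = I - 17 = -17 + I)
28626/P(-187, -219) = 28626/(-17 - 219) = 28626/(-236) = 28626*(-1/236) = -14313/118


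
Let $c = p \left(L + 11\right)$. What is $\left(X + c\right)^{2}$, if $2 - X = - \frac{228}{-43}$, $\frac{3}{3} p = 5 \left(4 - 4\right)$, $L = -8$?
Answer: $\frac{20164}{1849} \approx 10.905$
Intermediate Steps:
$p = 0$ ($p = 5 \left(4 - 4\right) = 5 \cdot 0 = 0$)
$X = - \frac{142}{43}$ ($X = 2 - - \frac{228}{-43} = 2 - \left(-228\right) \left(- \frac{1}{43}\right) = 2 - \frac{228}{43} = - \frac{142}{43} \approx -3.3023$)
$c = 0$ ($c = 0 \left(-8 + 11\right) = 0 \cdot 3 = 0$)
$\left(X + c\right)^{2} = \left(- \frac{142}{43} + 0\right)^{2} = \left(- \frac{142}{43}\right)^{2} = \frac{20164}{1849}$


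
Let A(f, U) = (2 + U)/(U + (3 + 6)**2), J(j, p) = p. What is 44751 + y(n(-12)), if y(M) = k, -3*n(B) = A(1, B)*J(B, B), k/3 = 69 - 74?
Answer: 44736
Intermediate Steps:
A(f, U) = (2 + U)/(81 + U) (A(f, U) = (2 + U)/(U + 9**2) = (2 + U)/(U + 81) = (2 + U)/(81 + U))
k = -15 (k = 3*(69 - 74) = 3*(-5) = -15)
n(B) = -B*(2 + B)/(3*(81 + B)) (n(B) = -(2 + B)/(81 + B)*B/3 = -B*(2 + B)/(3*(81 + B)))
y(M) = -15
44751 + y(n(-12)) = 44751 - 15 = 44736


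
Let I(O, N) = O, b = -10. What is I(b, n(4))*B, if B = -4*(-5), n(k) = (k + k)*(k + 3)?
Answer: -200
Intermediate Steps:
n(k) = 2*k*(3 + k) (n(k) = (2*k)*(3 + k) = 2*k*(3 + k))
B = 20
I(b, n(4))*B = -10*20 = -200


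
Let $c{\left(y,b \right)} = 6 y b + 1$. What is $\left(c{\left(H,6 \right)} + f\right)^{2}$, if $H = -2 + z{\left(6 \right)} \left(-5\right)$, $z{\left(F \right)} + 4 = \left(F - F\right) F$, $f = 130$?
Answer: $606841$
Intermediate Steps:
$z{\left(F \right)} = -4$ ($z{\left(F \right)} = -4 + \left(F - F\right) F = -4 + 0 F = -4 + 0 = -4$)
$H = 18$ ($H = -2 - -20 = -2 + 20 = 18$)
$c{\left(y,b \right)} = 1 + 6 b y$ ($c{\left(y,b \right)} = 6 b y + 1 = 1 + 6 b y$)
$\left(c{\left(H,6 \right)} + f\right)^{2} = \left(\left(1 + 6 \cdot 6 \cdot 18\right) + 130\right)^{2} = \left(\left(1 + 648\right) + 130\right)^{2} = \left(649 + 130\right)^{2} = 779^{2} = 606841$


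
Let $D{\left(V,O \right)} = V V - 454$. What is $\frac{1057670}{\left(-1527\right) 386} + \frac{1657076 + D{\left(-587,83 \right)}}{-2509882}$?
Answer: $- \frac{1917086448271}{739689834102} \approx -2.5917$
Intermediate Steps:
$D{\left(V,O \right)} = -454 + V^{2}$ ($D{\left(V,O \right)} = V^{2} - 454 = -454 + V^{2}$)
$\frac{1057670}{\left(-1527\right) 386} + \frac{1657076 + D{\left(-587,83 \right)}}{-2509882} = \frac{1057670}{\left(-1527\right) 386} + \frac{1657076 - \left(454 - \left(-587\right)^{2}\right)}{-2509882} = \frac{1057670}{-589422} + \left(1657076 + \left(-454 + 344569\right)\right) \left(- \frac{1}{2509882}\right) = 1057670 \left(- \frac{1}{589422}\right) + \left(1657076 + 344115\right) \left(- \frac{1}{2509882}\right) = - \frac{528835}{294711} + 2001191 \left(- \frac{1}{2509882}\right) = - \frac{528835}{294711} - \frac{2001191}{2509882} = - \frac{1917086448271}{739689834102}$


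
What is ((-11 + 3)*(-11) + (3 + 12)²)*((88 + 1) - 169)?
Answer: -25040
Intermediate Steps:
((-11 + 3)*(-11) + (3 + 12)²)*((88 + 1) - 169) = (-8*(-11) + 15²)*(89 - 169) = (88 + 225)*(-80) = 313*(-80) = -25040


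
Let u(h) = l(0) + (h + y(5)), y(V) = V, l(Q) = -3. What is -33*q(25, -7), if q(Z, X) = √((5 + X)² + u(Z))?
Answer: -33*√31 ≈ -183.74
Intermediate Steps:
u(h) = 2 + h (u(h) = -3 + (h + 5) = -3 + (5 + h) = 2 + h)
q(Z, X) = √(2 + Z + (5 + X)²) (q(Z, X) = √((5 + X)² + (2 + Z)) = √(2 + Z + (5 + X)²))
-33*q(25, -7) = -33*√(2 + 25 + (5 - 7)²) = -33*√(2 + 25 + (-2)²) = -33*√(2 + 25 + 4) = -33*√31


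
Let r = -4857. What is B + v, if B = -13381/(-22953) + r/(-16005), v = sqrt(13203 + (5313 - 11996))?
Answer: 108548542/122454255 + 2*sqrt(1630) ≈ 81.633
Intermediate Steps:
v = 2*sqrt(1630) (v = sqrt(13203 - 6683) = sqrt(6520) = 2*sqrt(1630) ≈ 80.746)
B = 108548542/122454255 (B = -13381/(-22953) - 4857/(-16005) = -13381*(-1/22953) - 4857*(-1/16005) = 13381/22953 + 1619/5335 = 108548542/122454255 ≈ 0.88644)
B + v = 108548542/122454255 + 2*sqrt(1630)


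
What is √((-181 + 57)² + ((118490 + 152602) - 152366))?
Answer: √134102 ≈ 366.20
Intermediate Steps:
√((-181 + 57)² + ((118490 + 152602) - 152366)) = √((-124)² + (271092 - 152366)) = √(15376 + 118726) = √134102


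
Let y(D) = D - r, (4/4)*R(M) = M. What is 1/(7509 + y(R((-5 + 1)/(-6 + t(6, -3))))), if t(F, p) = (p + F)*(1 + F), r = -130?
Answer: 15/114581 ≈ 0.00013091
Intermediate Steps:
t(F, p) = (1 + F)*(F + p) (t(F, p) = (F + p)*(1 + F) = (1 + F)*(F + p))
R(M) = M
y(D) = 130 + D (y(D) = D - 1*(-130) = D + 130 = 130 + D)
1/(7509 + y(R((-5 + 1)/(-6 + t(6, -3))))) = 1/(7509 + (130 + (-5 + 1)/(-6 + (6 - 3 + 6² + 6*(-3))))) = 1/(7509 + (130 - 4/(-6 + (6 - 3 + 36 - 18)))) = 1/(7509 + (130 - 4/(-6 + 21))) = 1/(7509 + (130 - 4/15)) = 1/(7509 + 1946/15) = 1/(114581/15) = 15/114581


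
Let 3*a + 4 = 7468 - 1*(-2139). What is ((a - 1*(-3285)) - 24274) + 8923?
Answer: -8865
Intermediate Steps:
a = 3201 (a = -4/3 + (7468 - 1*(-2139))/3 = -4/3 + (7468 + 2139)/3 = -4/3 + (⅓)*9607 = -4/3 + 9607/3 = 3201)
((a - 1*(-3285)) - 24274) + 8923 = ((3201 - 1*(-3285)) - 24274) + 8923 = ((3201 + 3285) - 24274) + 8923 = (6486 - 24274) + 8923 = -17788 + 8923 = -8865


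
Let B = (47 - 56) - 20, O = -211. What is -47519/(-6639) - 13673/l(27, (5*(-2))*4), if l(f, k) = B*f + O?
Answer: 138008933/6599166 ≈ 20.913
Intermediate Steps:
B = -29 (B = -9 - 20 = -29)
l(f, k) = -211 - 29*f (l(f, k) = -29*f - 211 = -211 - 29*f)
-47519/(-6639) - 13673/l(27, (5*(-2))*4) = -47519/(-6639) - 13673/(-211 - 29*27) = -47519*(-1/6639) - 13673/(-211 - 783) = 47519/6639 - 13673/(-994) = 47519/6639 - 13673*(-1/994) = 47519/6639 + 13673/994 = 138008933/6599166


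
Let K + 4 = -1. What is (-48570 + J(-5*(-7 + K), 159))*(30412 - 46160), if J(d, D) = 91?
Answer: 763447292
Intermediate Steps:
K = -5 (K = -4 - 1 = -5)
(-48570 + J(-5*(-7 + K), 159))*(30412 - 46160) = (-48570 + 91)*(30412 - 46160) = -48479*(-15748) = 763447292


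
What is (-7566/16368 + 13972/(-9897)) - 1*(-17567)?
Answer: 474241118339/26999016 ≈ 17565.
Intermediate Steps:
(-7566/16368 + 13972/(-9897)) - 1*(-17567) = (-7566*1/16368 + 13972*(-1/9897)) + 17567 = (-1261/2728 - 13972/9897) + 17567 = -50595733/26999016 + 17567 = 474241118339/26999016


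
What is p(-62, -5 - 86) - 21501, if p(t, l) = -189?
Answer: -21690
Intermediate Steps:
p(-62, -5 - 86) - 21501 = -189 - 21501 = -21690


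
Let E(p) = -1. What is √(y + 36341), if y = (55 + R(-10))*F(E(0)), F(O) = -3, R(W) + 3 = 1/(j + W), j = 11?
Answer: √36182 ≈ 190.22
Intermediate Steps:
R(W) = -3 + 1/(11 + W)
y = -159 (y = (55 + (-32 - 3*(-10))/(11 - 10))*(-3) = (55 + (-32 + 30)/1)*(-3) = (55 + 1*(-2))*(-3) = (55 - 2)*(-3) = 53*(-3) = -159)
√(y + 36341) = √(-159 + 36341) = √36182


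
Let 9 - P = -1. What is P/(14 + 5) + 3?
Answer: 67/19 ≈ 3.5263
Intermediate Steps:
P = 10 (P = 9 - 1*(-1) = 9 + 1 = 10)
P/(14 + 5) + 3 = 10/(14 + 5) + 3 = 10/19 + 3 = 67/19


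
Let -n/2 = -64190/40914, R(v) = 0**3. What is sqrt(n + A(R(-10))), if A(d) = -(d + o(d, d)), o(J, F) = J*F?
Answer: 7*sqrt(2977630)/6819 ≈ 1.7714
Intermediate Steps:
o(J, F) = F*J
R(v) = 0
A(d) = -d - d**2 (A(d) = -(d + d*d) = -(d + d**2) = -d - d**2)
n = 64190/20457 (n = -(-128380)/40914 = -2*(-32095/20457) = 64190/20457 ≈ 3.1378)
sqrt(n + A(R(-10))) = sqrt(64190/20457 + 0*(-1 - 1*0)) = sqrt(64190/20457 + 0*(-1 + 0)) = sqrt(64190/20457 + 0*(-1)) = sqrt(64190/20457 + 0) = sqrt(64190/20457) = 7*sqrt(2977630)/6819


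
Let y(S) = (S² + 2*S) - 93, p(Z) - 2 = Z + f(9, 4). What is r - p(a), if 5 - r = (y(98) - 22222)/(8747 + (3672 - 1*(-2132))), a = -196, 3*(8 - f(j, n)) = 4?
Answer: 8433472/43653 ≈ 193.19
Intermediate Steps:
f(j, n) = 20/3 (f(j, n) = 8 - ⅓*4 = 8 - 4/3 = 20/3)
p(Z) = 26/3 + Z (p(Z) = 2 + (Z + 20/3) = 2 + (20/3 + Z) = 26/3 + Z)
y(S) = -93 + S² + 2*S
r = 85270/14551 (r = 5 - ((-93 + 98² + 2*98) - 22222)/(8747 + (3672 - 1*(-2132))) = 5 - ((-93 + 9604 + 196) - 22222)/(8747 + (3672 + 2132)) = 5 - (9707 - 22222)/(8747 + 5804) = 5 - (-12515)/14551 = 5 - 1*(-12515/14551) = 5 + 12515/14551 = 85270/14551 ≈ 5.8601)
r - p(a) = 85270/14551 - (26/3 - 196) = 85270/14551 - 1*(-562/3) = 85270/14551 + 562/3 = 8433472/43653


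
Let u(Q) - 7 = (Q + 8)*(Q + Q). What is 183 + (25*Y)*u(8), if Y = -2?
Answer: -12967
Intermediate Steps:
u(Q) = 7 + 2*Q*(8 + Q) (u(Q) = 7 + (Q + 8)*(Q + Q) = 7 + (8 + Q)*(2*Q) = 7 + 2*Q*(8 + Q))
183 + (25*Y)*u(8) = 183 + (25*(-2))*(7 + 2*8² + 16*8) = 183 - 50*(7 + 2*64 + 128) = 183 - 50*(7 + 128 + 128) = 183 - 50*263 = 183 - 13150 = -12967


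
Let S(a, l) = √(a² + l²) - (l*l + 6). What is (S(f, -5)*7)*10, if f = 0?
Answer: -1820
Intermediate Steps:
S(a, l) = -6 + √(a² + l²) - l² (S(a, l) = √(a² + l²) - (l² + 6) = √(a² + l²) - (6 + l²) = √(a² + l²) + (-6 - l²) = -6 + √(a² + l²) - l²)
(S(f, -5)*7)*10 = ((-6 + √(0² + (-5)²) - 1*(-5)²)*7)*10 = ((-6 + √(0 + 25) - 1*25)*7)*10 = ((-6 + √25 - 25)*7)*10 = ((-6 + 5 - 25)*7)*10 = -26*7*10 = -182*10 = -1820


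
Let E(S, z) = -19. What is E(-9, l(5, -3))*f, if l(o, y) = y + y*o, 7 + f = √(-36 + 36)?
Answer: 133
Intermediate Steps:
f = -7 (f = -7 + √(-36 + 36) = -7 + √0 = -7 + 0 = -7)
l(o, y) = y + o*y
E(-9, l(5, -3))*f = -19*(-7) = 133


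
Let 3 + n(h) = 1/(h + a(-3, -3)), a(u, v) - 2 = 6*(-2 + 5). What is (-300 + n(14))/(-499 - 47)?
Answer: 10301/18564 ≈ 0.55489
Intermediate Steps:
a(u, v) = 20 (a(u, v) = 2 + 6*(-2 + 5) = 2 + 6*3 = 2 + 18 = 20)
n(h) = -3 + 1/(20 + h) (n(h) = -3 + 1/(h + 20) = -3 + 1/(20 + h))
(-300 + n(14))/(-499 - 47) = (-300 + (-59 - 3*14)/(20 + 14))/(-499 - 47) = (-300 + (-59 - 42)/34)/(-546) = (-300 + (1/34)*(-101))*(-1/546) = (-300 - 101/34)*(-1/546) = -10301/34*(-1/546) = 10301/18564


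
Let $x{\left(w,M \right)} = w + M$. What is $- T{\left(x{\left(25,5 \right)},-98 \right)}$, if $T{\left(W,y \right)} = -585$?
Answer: $585$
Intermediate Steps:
$x{\left(w,M \right)} = M + w$
$- T{\left(x{\left(25,5 \right)},-98 \right)} = \left(-1\right) \left(-585\right) = 585$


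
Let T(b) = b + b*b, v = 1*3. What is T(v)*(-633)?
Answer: -7596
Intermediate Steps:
v = 3
T(b) = b + b**2
T(v)*(-633) = (3*(1 + 3))*(-633) = (3*4)*(-633) = 12*(-633) = -7596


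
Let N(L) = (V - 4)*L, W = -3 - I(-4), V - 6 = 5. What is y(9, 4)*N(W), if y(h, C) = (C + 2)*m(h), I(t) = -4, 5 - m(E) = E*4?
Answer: -1302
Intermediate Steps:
m(E) = 5 - 4*E (m(E) = 5 - E*4 = 5 - 4*E)
V = 11 (V = 6 + 5 = 11)
W = 1 (W = -3 - 1*(-4) = -3 + 4 = 1)
y(h, C) = (2 + C)*(5 - 4*h) (y(h, C) = (C + 2)*(5 - 4*h) = (2 + C)*(5 - 4*h))
N(L) = 7*L (N(L) = (11 - 4)*L = 7*L)
y(9, 4)*N(W) = (-(-5 + 4*9)*(2 + 4))*(7*1) = -1*(-5 + 36)*6*7 = -1*31*6*7 = -186*7 = -1302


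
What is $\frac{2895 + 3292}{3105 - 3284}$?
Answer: $- \frac{6187}{179} \approx -34.564$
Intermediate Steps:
$\frac{2895 + 3292}{3105 - 3284} = \frac{6187}{-179} = 6187 \left(- \frac{1}{179}\right) = - \frac{6187}{179}$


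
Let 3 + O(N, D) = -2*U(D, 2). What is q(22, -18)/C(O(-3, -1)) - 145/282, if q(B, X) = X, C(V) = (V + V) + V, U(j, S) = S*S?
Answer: 97/3102 ≈ 0.031270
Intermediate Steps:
U(j, S) = S²
O(N, D) = -11 (O(N, D) = -3 - 2*2² = -3 - 2*4 = -3 - 8 = -11)
C(V) = 3*V (C(V) = 2*V + V = 3*V)
q(22, -18)/C(O(-3, -1)) - 145/282 = -18/(3*(-11)) - 145/282 = -18/(-33) - 145*1/282 = -18*(-1/33) - 145/282 = 6/11 - 145/282 = 97/3102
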